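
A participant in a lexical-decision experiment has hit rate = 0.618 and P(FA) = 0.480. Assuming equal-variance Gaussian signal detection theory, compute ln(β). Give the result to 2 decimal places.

ln β = -0.04

z(H) = 0.300
z(FA) = -0.050
ln β = −½·[z(H)² − z(FA)²] = −0.5 × (0.090 − 0.003) = -0.0435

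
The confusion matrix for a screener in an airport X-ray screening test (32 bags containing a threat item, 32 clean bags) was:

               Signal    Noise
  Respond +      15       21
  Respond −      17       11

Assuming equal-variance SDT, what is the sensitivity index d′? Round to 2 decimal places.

d′ = -0.48

H = 15/32 = 0.4688
FA = 21/32 = 0.6562
z(H) = -0.0783
z(FA) = 0.4021
d' = z(H) − z(FA) = -0.0783 − 0.4021 = -0.4804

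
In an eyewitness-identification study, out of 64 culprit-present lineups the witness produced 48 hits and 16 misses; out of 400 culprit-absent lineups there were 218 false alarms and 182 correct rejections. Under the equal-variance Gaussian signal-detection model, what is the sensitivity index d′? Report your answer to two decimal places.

H = 48/64 = 0.7500
FA = 218/400 = 0.5450
z(0.7500) = 0.6745, z(0.5450) = 0.1130
d' = z(H) − z(FA) = 0.6745 − 0.1130 = 0.5615

d′ = 0.56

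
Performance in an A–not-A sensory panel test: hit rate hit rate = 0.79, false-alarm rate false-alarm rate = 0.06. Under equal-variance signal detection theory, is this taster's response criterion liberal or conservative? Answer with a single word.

z(H) = 0.806, z(FA) = -1.555
c = −½·(z(H) + z(FA)) = 0.3745
c > 0 → conservative criterion (biased toward responding “no”).

conservative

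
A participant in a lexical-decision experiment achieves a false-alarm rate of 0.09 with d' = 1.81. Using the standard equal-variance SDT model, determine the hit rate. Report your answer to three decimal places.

z(false-alarm rate) = z(0.09) = -1.3408
z(H) = z(FA) + d' = -1.3408 + 1.81 = 0.4692
hit rate = Φ(0.4692) = 0.6805

hit rate = 0.681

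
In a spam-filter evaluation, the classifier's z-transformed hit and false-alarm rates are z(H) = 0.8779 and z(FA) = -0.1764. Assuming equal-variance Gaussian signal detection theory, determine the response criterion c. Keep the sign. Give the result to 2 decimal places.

c = -0.35

c = −½·[z(H) + z(FA)] = −½·(0.8779 + (-0.1764)) = -0.35075
c < 0: the classifier has a liberal response bias.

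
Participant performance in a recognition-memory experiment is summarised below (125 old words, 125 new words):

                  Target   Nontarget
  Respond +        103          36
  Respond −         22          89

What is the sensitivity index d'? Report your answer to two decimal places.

d' = 1.49

H = 103/125 = 0.8240
FA = 36/125 = 0.2880
z(H) = z(0.8240) = 0.9307
z(FA) = z(0.2880) = -0.5592
d' = z(H) − z(FA) = 0.9307 − (-0.5592) = 1.4899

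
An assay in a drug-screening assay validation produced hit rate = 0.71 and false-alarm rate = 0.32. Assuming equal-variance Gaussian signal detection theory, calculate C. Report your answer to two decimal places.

z(H) = 0.553
z(FA) = -0.468
c = −½·[z(H) + z(FA)] = −0.5 × (0.553 + (-0.468)) = -0.0425

C = -0.04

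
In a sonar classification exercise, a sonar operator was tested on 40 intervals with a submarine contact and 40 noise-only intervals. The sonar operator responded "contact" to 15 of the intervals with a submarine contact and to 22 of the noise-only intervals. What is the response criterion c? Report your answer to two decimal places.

H = 15/40 = 0.3750
FA = 22/40 = 0.5500
z(0.3750) = -0.319, z(0.5500) = 0.126
c = −½·[z(H) + z(FA)] = −0.5 × (-0.319 + 0.126) = 0.0965
c > 0: the sonar operator has a conservative response bias.

c = 0.10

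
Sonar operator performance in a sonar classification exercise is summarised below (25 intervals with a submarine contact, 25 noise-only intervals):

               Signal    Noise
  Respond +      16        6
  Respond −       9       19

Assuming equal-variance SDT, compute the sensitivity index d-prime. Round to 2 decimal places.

d-prime = 1.06

H = 16/25 = 0.6400
FA = 6/25 = 0.2400
z(H) = z(0.6400) = 0.3585
z(FA) = z(0.2400) = -0.7063
d' = z(H) − z(FA) = 0.3585 − (-0.7063) = 1.0648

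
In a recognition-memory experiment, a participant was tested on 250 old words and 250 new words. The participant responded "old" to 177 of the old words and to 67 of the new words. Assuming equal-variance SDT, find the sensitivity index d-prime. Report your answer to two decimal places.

d-prime = 1.17

H = 177/250 = 0.7080
FA = 67/250 = 0.2680
z(H) = 0.5476
z(FA) = -0.6189
d' = z(H) − z(FA) = 0.5476 − (-0.6189) = 1.1665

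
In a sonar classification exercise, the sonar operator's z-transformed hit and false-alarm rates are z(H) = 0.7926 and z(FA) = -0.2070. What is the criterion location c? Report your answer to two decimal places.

c = -0.29

c = −½·[z(H) + z(FA)] = −½·(0.7926 + (-0.2070)) = -0.2928
c < 0: the sonar operator has a liberal response bias.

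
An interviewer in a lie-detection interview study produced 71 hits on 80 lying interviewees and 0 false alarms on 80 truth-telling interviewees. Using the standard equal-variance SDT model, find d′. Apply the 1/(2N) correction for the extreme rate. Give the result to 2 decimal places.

d′ = 3.71

The false-alarm rate is 0/80 = 0, so apply the 1/(2N) correction: FA → 1/(2·80) = 0.00625.
z(H) = z(0.88750) = 1.213
z(FA) = z(0.00625) = -2.498
d' = 1.213 − (-2.498) = 3.711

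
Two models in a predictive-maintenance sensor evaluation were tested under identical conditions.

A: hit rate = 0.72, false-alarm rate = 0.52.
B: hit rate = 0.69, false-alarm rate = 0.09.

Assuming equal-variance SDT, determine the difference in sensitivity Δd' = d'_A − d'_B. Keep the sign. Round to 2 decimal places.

Δd' = -1.30

A: z(0.72) = 0.583, z(0.52) = 0.050, d' = 0.533
B: z(0.69) = 0.496, z(0.09) = -1.341, d' = 1.837
Δd' = d'_A − d'_B = 0.533 − 1.837 = -1.304
B has the higher sensitivity.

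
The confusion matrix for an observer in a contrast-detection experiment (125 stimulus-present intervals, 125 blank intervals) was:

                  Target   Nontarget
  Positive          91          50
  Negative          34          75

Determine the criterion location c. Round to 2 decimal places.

H = 91/125 = 0.7280
FA = 50/125 = 0.4000
z(0.7280) = 0.607, z(0.4000) = -0.253
c = −½·[z(H) + z(FA)] = −0.5 × (0.607 + (-0.253)) = -0.177
c < 0: the observer has a liberal response bias.

c = -0.18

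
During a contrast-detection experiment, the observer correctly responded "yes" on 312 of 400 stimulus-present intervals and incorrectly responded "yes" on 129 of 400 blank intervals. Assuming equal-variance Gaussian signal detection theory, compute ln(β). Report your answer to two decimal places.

ln β = -0.19

H = 312/400 = 0.7800
FA = 129/400 = 0.3225
z(0.7800) = 0.772, z(0.3225) = -0.461
ln β = −½·[z(H)² − z(FA)²] = −0.5 × (0.596 − 0.213) = -0.1915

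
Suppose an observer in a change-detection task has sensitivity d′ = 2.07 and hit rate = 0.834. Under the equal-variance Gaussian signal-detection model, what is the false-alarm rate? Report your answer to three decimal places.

z(hit rate) = z(0.834) = 0.9701
z(FA) = z(H) − d' = 0.9701 − 2.07 = -1.0999
false-alarm rate = Φ(-1.0999) = 0.1357

false-alarm rate = 0.136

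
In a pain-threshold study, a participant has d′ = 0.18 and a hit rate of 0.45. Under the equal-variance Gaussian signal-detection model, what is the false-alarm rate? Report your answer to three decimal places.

false-alarm rate = 0.380

z(hit rate) = z(0.45) = -0.1257
z(FA) = z(H) − d' = -0.1257 − 0.18 = -0.3057
false-alarm rate = Φ(-0.3057) = 0.3799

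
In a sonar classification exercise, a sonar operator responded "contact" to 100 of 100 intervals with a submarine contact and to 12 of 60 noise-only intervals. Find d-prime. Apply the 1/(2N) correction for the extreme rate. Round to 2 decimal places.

d-prime = 3.42

The hit rate is 100/100 = 1, so apply the 1/(2N) correction: H → 1 − 1/(2·100) = 0.99500.
z(H) = z(0.99500) = 2.576
z(FA) = z(0.20000) = -0.842
d' = 2.576 − (-0.842) = 3.418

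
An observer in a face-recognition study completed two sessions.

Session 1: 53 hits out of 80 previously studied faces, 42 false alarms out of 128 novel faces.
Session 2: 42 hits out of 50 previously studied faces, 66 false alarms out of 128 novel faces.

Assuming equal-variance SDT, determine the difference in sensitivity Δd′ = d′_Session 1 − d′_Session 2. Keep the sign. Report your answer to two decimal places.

Δd′ = -0.09

Session 1: z(0.6625) = 0.419, z(0.3281) = -0.445, d' = 0.864
Session 2: z(0.8400) = 0.994, z(0.5156) = 0.039, d' = 0.955
Δd' = d'_Session 1 − d'_Session 2 = 0.864 − 0.955 = -0.091
Session 2 has the higher sensitivity.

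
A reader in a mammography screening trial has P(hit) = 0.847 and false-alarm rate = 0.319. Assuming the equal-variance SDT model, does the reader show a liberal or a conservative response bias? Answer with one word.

z(H) = 1.024, z(FA) = -0.470
c = −½·(z(H) + z(FA)) = -0.277
c < 0 → liberal criterion (biased toward responding “yes”).

liberal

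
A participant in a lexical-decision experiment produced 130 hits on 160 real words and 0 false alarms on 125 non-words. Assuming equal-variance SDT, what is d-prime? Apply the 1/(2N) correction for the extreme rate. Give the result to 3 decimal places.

The false-alarm rate is 0/125 = 0, so apply the 1/(2N) correction: FA → 1/(2·125) = 0.00400.
z(H) = z(0.81250) = 0.8871
z(FA) = z(0.00400) = -2.6521
d' = 0.8871 − (-2.6521) = 3.5392

d-prime = 3.539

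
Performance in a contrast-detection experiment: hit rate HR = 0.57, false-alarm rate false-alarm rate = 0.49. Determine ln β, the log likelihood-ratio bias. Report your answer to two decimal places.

ln β = -0.02

z(0.57) = 0.176, z(0.49) = -0.025
ln β = −½·[z(H)² − z(FA)²] = −0.5 × (0.031 − 0.001) = -0.015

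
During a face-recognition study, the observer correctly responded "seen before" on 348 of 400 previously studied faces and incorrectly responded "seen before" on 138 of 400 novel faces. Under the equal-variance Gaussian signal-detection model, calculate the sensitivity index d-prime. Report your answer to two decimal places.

H = 348/400 = 0.8700
FA = 138/400 = 0.3450
Φ⁻¹(H) = Φ⁻¹(0.8700) = 1.126
Φ⁻¹(FA) = Φ⁻¹(0.3450) = -0.399
d' = z(H) − z(FA) = 1.126 − (-0.399) = 1.525

d-prime = 1.53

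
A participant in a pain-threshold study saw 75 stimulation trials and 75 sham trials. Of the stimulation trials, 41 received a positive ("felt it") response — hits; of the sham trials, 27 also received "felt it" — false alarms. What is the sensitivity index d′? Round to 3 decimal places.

H = 41/75 = 0.5467
FA = 27/75 = 0.3600
z(H) = z(0.5467) = 0.1173
z(FA) = z(0.3600) = -0.3585
d' = z(H) − z(FA) = 0.1173 − (-0.3585) = 0.4758

d′ = 0.476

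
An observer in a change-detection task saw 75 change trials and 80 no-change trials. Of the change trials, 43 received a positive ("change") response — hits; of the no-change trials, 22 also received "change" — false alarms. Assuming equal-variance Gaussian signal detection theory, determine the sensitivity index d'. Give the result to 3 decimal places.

H = 43/75 = 0.5733
FA = 22/80 = 0.2750
z(0.5733) = 0.1848, z(0.2750) = -0.5978
d' = z(H) − z(FA) = 0.1848 − (-0.5978) = 0.7826

d' = 0.783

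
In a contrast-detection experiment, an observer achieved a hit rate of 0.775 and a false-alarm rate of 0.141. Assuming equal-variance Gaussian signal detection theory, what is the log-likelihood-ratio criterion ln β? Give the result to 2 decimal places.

ln β = 0.29

z(H) = z(0.775) = 0.755
z(FA) = z(0.141) = -1.076
ln β = −½·[z(H)² − z(FA)²] = −0.5 × (0.570 − 1.158) = 0.294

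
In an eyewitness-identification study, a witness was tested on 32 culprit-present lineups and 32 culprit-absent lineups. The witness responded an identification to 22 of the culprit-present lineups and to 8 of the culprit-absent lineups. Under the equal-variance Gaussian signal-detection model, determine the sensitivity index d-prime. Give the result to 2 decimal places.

d-prime = 1.16

H = 22/32 = 0.6875
FA = 8/32 = 0.2500
z(H) = 0.489
z(FA) = -0.674
d' = z(H) − z(FA) = 0.489 − (-0.674) = 1.163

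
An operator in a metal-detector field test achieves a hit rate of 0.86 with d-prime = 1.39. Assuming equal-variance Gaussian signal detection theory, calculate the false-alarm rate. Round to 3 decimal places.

z(hit rate) = z(0.86) = 1.0803
z(FA) = z(H) − d' = 1.0803 − 1.39 = -0.3097
false-alarm rate = Φ(-0.3097) = 0.3784

false-alarm rate = 0.378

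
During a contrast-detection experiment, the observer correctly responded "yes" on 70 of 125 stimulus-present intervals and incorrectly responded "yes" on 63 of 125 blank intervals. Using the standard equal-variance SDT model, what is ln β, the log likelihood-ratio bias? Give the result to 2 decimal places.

ln β = -0.01

H = 70/125 = 0.5600
FA = 63/125 = 0.5040
z(H) = z(0.5600) = 0.151
z(FA) = z(0.5040) = 0.010
ln β = −½·[z(H)² − z(FA)²] = −0.5 × (0.023 − 0.000) = -0.0115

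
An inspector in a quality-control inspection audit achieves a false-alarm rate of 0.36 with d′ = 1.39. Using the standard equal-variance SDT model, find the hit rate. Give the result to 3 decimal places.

z(false-alarm rate) = z(0.36) = -0.3585
z(H) = z(FA) + d' = -0.3585 + 1.39 = 1.0315
hit rate = Φ(1.0315) = 0.8488

hit rate = 0.849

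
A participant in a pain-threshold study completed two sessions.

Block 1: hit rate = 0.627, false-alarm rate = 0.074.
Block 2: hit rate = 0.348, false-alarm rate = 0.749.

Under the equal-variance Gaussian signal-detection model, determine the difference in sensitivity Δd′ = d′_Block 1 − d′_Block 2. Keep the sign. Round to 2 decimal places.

Block 1: z(0.627) = 0.324, z(0.074) = -1.447, d' = 1.771
Block 2: z(0.348) = -0.391, z(0.749) = 0.671, d' = -1.062
Δd' = d'_Block 1 − d'_Block 2 = 1.771 − (-1.062) = 2.833
Block 1 has the higher sensitivity.

Δd′ = 2.83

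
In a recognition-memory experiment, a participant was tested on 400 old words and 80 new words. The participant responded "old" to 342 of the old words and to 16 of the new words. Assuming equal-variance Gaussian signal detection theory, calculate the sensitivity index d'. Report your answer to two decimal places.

H = 342/400 = 0.8550
FA = 16/80 = 0.2000
z(0.8550) = 1.058, z(0.2000) = -0.842
d' = z(H) − z(FA) = 1.058 − (-0.842) = 1.900

d' = 1.90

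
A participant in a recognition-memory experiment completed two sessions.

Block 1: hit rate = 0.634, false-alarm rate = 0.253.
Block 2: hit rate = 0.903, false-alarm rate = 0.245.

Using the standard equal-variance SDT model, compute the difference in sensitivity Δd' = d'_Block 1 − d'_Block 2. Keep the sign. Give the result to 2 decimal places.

Block 1: z(0.634) = 0.342, z(0.253) = -0.665, d' = 1.007
Block 2: z(0.903) = 1.299, z(0.245) = -0.690, d' = 1.989
Δd' = d'_Block 1 − d'_Block 2 = 1.007 − 1.989 = -0.982
Block 2 has the higher sensitivity.

Δd' = -0.98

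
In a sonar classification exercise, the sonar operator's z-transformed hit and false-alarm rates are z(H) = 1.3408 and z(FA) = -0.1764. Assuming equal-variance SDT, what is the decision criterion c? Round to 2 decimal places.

c = −½·[z(H) + z(FA)] = −½·(1.3408 + (-0.1764)) = -0.5822
c < 0: the sonar operator has a liberal response bias.

c = -0.58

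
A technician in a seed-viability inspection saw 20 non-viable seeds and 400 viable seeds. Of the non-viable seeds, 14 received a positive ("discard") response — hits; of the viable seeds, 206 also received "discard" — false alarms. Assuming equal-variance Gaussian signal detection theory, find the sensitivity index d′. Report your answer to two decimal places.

d′ = 0.49

H = 14/20 = 0.7000
FA = 206/400 = 0.5150
z(H) = 0.524
z(FA) = 0.038
d' = z(H) − z(FA) = 0.524 − 0.038 = 0.486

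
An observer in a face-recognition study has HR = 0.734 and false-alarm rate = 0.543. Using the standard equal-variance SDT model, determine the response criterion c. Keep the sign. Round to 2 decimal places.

z(H) = 0.625
z(FA) = 0.108
c = −½·[z(H) + z(FA)] = −0.5 × (0.625 + 0.108) = -0.3665

c = -0.37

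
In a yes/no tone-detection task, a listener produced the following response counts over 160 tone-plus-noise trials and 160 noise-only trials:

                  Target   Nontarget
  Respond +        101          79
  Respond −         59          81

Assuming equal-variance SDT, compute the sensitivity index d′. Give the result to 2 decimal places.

d′ = 0.35

H = 101/160 = 0.6312
FA = 79/160 = 0.4938
Φ⁻¹(H) = 0.3350
Φ⁻¹(FA) = -0.0155
d' = z(H) − z(FA) = 0.3350 − (-0.0155) = 0.3505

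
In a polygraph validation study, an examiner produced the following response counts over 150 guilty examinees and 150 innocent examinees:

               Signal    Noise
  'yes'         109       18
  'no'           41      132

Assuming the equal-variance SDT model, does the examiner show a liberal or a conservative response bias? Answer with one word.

conservative

z(H) = 0.603, z(FA) = -1.175
c = −½·(z(H) + z(FA)) = 0.286
c > 0 → conservative criterion (biased toward responding “no”).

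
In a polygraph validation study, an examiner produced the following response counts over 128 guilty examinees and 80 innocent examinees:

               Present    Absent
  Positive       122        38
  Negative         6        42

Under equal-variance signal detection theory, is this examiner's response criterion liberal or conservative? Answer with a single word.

liberal

z(H) = 1.676, z(FA) = -0.063
c = −½·(z(H) + z(FA)) = -0.8065
c < 0 → liberal criterion (biased toward responding “yes”).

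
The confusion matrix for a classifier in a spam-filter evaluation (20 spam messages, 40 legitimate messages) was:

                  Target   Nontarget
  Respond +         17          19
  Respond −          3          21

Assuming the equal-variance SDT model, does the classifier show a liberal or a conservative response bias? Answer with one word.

z(H) = 1.036, z(FA) = -0.063
c = −½·(z(H) + z(FA)) = -0.4865
c < 0 → liberal criterion (biased toward responding “yes”).

liberal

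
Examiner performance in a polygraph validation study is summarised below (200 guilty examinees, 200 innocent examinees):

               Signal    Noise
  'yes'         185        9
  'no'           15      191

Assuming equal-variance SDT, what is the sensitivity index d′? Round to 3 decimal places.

H = 185/200 = 0.9250
FA = 9/200 = 0.0450
Φ⁻¹(H) = Φ⁻¹(0.9250) = 1.4395
Φ⁻¹(FA) = Φ⁻¹(0.0450) = -1.6954
d' = z(H) − z(FA) = 1.4395 − (-1.6954) = 3.1349

d′ = 3.135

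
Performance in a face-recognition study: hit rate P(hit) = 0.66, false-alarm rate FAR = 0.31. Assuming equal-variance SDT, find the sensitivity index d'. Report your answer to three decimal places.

d' = 0.908

Φ⁻¹(0.66) = 0.4125, Φ⁻¹(0.31) = -0.4959
d' = z(H) − z(FA) = 0.4125 − (-0.4959) = 0.9084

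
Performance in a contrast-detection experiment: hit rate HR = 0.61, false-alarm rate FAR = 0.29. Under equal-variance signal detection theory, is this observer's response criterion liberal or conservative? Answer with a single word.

conservative

z(H) = 0.279, z(FA) = -0.553
c = −½·(z(H) + z(FA)) = 0.137
c > 0 → conservative criterion (biased toward responding “no”).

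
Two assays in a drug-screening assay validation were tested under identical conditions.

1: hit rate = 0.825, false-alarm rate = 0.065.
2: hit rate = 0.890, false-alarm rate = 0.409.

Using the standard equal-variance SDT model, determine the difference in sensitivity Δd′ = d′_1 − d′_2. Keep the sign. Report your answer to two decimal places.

Δd′ = 0.99

1: z(0.825) = 0.935, z(0.065) = -1.514, d' = 2.449
2: z(0.890) = 1.227, z(0.409) = -0.230, d' = 1.457
Δd' = d'_1 − d'_2 = 2.449 − 1.457 = 0.992
1 has the higher sensitivity.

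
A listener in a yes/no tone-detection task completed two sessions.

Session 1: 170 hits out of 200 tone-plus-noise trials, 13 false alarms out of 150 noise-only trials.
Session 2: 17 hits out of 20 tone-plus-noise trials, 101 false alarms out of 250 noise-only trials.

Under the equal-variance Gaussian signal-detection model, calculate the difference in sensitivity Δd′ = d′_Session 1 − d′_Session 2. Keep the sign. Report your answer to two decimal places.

Session 1: z(0.8500) = 1.036, z(0.0867) = -1.361, d' = 2.397
Session 2: z(0.8500) = 1.036, z(0.4040) = -0.243, d' = 1.279
Δd' = d'_Session 1 − d'_Session 2 = 2.397 − 1.279 = 1.118
Session 1 has the higher sensitivity.

Δd′ = 1.12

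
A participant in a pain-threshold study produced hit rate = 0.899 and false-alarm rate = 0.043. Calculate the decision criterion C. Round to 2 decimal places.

z(0.899) = 1.276, z(0.043) = -1.717
c = −½·[z(H) + z(FA)] = −0.5 × (1.276 + (-1.717)) = 0.2205

C = 0.22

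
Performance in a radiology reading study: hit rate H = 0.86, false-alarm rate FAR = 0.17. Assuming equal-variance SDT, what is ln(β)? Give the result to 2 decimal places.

Φ⁻¹(0.86) = 1.080, Φ⁻¹(0.17) = -0.954
ln β = −½·[z(H)² − z(FA)²] = −0.5 × (1.166 − 0.910) = -0.128

ln β = -0.13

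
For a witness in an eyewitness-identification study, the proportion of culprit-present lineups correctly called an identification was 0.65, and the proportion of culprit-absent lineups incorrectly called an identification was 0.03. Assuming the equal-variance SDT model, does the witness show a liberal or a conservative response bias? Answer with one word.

conservative

z(H) = 0.385, z(FA) = -1.881
c = −½·(z(H) + z(FA)) = 0.748
c > 0 → conservative criterion (biased toward responding “no”).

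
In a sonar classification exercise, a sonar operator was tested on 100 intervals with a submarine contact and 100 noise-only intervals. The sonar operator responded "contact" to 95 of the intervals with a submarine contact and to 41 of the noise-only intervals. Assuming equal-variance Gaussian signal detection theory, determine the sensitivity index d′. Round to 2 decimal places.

d′ = 1.87

H = 95/100 = 0.9500
FA = 41/100 = 0.4100
z(0.9500) = 1.645, z(0.4100) = -0.228
d' = z(H) − z(FA) = 1.645 − (-0.228) = 1.873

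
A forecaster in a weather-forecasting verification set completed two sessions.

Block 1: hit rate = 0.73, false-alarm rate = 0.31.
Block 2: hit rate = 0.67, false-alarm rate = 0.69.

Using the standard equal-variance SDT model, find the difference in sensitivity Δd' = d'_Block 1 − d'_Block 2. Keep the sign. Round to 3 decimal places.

Δd' = 1.165

Block 1: z(0.73) = 0.6128, z(0.31) = -0.4959, d' = 1.1087
Block 2: z(0.67) = 0.4399, z(0.69) = 0.4959, d' = -0.0560
Δd' = d'_Block 1 − d'_Block 2 = 1.1087 − (-0.0560) = 1.1647
Block 1 has the higher sensitivity.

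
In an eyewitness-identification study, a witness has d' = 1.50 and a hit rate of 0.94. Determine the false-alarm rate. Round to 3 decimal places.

false-alarm rate = 0.522

z(hit rate) = z(0.94) = 1.5548
z(FA) = z(H) − d' = 1.5548 − 1.50 = 0.0548
false-alarm rate = Φ(0.0548) = 0.5219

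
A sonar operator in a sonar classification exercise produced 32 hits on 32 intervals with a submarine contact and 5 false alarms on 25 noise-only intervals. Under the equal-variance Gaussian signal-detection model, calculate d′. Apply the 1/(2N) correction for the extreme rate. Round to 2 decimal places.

The hit rate is 32/32 = 1, so apply the 1/(2N) correction: H → 1 − 1/(2·32) = 0.98438.
z(H) = z(0.98438) = 2.154
z(FA) = z(0.20000) = -0.842
d' = 2.154 − (-0.842) = 2.996

d′ = 3.00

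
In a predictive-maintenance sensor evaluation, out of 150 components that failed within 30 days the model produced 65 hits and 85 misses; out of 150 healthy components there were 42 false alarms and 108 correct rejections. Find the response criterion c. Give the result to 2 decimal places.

H = 65/150 = 0.4333
FA = 42/150 = 0.2800
Φ⁻¹(H) = Φ⁻¹(0.4333) = -0.1680
Φ⁻¹(FA) = Φ⁻¹(0.2800) = -0.5828
c = −½·[z(H) + z(FA)] = −0.5 × (-0.1680 + (-0.5828)) = 0.3754

c = 0.38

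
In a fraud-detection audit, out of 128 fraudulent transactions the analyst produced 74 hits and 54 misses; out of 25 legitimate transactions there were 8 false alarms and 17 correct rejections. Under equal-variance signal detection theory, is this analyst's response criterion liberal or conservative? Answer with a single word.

conservative

z(H) = 0.197, z(FA) = -0.468
c = −½·(z(H) + z(FA)) = 0.1355
c > 0 → conservative criterion (biased toward responding “no”).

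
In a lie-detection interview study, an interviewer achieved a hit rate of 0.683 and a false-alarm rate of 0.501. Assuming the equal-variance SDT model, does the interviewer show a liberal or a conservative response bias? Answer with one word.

liberal

z(H) = 0.476, z(FA) = 0.003
c = −½·(z(H) + z(FA)) = -0.2395
c < 0 → liberal criterion (biased toward responding “yes”).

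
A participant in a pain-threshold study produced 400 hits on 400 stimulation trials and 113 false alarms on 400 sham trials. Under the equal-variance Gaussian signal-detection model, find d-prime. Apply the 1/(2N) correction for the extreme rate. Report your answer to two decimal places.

d-prime = 3.60

The hit rate is 400/400 = 1, so apply the 1/(2N) correction: H → 1 − 1/(2·400) = 0.99875.
z(H) = z(0.99875) = 3.023
z(FA) = z(0.28250) = -0.575
d' = 3.023 − (-0.575) = 3.598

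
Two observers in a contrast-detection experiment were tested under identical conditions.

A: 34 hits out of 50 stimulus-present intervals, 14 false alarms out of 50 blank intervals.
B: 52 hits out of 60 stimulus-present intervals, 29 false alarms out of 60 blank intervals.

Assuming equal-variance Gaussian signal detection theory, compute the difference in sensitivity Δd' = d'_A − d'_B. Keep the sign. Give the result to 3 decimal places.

A: z(0.6800) = 0.4677, z(0.2800) = -0.5828, d' = 1.0505
B: z(0.8667) = 1.1109, z(0.4833) = -0.0419, d' = 1.1528
Δd' = d'_A − d'_B = 1.0505 − 1.1528 = -0.1023
B has the higher sensitivity.

Δd' = -0.102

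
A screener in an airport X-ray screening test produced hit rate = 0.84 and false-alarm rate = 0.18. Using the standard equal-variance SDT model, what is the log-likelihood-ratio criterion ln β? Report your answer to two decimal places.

ln β = -0.08

z(H) = 0.994
z(FA) = -0.915
ln β = −½·[z(H)² − z(FA)²] = −0.5 × (0.988 − 0.837) = -0.0755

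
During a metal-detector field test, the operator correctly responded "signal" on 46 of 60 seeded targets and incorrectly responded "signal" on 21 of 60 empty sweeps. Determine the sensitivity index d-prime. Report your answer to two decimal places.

H = 46/60 = 0.7667
FA = 21/60 = 0.3500
z(H) = z(0.7667) = 0.728
z(FA) = z(0.3500) = -0.385
d' = z(H) − z(FA) = 0.728 − (-0.385) = 1.113

d-prime = 1.11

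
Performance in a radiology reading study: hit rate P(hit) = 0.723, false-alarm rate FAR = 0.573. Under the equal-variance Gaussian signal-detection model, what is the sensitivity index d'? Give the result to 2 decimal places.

z(H) = 0.592
z(FA) = 0.184
d' = z(H) − z(FA) = 0.592 − 0.184 = 0.408

d' = 0.41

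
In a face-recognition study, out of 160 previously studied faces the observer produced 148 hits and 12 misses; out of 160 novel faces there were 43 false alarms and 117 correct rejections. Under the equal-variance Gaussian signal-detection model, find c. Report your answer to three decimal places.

H = 148/160 = 0.9250
FA = 43/160 = 0.2687
z(H) = z(0.9250) = 1.4395
z(FA) = z(0.2687) = -0.6167
c = −½·[z(H) + z(FA)] = −0.5 × (1.4395 + (-0.6167)) = -0.4114
c < 0: the observer has a liberal response bias.

c = -0.411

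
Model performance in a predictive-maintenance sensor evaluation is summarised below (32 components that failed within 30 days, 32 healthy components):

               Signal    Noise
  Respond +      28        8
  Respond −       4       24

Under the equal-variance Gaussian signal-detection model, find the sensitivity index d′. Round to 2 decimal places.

H = 28/32 = 0.8750
FA = 8/32 = 0.2500
Φ⁻¹(0.8750) = 1.1503, Φ⁻¹(0.2500) = -0.6745
d' = z(H) − z(FA) = 1.1503 − (-0.6745) = 1.8248

d′ = 1.82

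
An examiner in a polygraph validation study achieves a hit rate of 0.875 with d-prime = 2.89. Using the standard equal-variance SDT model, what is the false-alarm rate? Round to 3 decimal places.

false-alarm rate = 0.041

z(hit rate) = z(0.875) = 1.1503
z(FA) = z(H) − d' = 1.1503 − 2.89 = -1.7397
false-alarm rate = Φ(-1.7397) = 0.0410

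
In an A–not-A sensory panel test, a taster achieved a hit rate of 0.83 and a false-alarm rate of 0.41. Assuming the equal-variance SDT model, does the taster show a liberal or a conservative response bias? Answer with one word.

liberal

z(H) = 0.954, z(FA) = -0.228
c = −½·(z(H) + z(FA)) = -0.363
c < 0 → liberal criterion (biased toward responding “yes”).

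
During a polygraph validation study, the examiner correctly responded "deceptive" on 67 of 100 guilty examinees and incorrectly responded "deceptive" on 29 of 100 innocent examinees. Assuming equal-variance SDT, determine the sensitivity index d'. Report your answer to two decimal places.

d' = 0.99

H = 67/100 = 0.6700
FA = 29/100 = 0.2900
z(H) = z(0.6700) = 0.440
z(FA) = z(0.2900) = -0.553
d' = z(H) − z(FA) = 0.440 − (-0.553) = 0.993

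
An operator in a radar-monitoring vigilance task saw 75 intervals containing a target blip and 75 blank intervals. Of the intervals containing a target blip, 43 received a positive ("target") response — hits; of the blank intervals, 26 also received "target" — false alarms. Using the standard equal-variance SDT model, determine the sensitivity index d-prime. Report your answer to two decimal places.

H = 43/75 = 0.5733
FA = 26/75 = 0.3467
z(0.5733) = 0.1848, z(0.3467) = -0.3942
d' = z(H) − z(FA) = 0.1848 − (-0.3942) = 0.5790

d-prime = 0.58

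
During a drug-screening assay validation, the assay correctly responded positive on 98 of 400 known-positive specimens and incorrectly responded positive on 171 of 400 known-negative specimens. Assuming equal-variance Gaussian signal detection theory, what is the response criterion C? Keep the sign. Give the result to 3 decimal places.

C = 0.437

H = 98/400 = 0.2450
FA = 171/400 = 0.4275
z(H) = -0.6903
z(FA) = -0.1827
c = −½·[z(H) + z(FA)] = −0.5 × (-0.6903 + (-0.1827)) = 0.4365
c > 0: the assay has a conservative response bias.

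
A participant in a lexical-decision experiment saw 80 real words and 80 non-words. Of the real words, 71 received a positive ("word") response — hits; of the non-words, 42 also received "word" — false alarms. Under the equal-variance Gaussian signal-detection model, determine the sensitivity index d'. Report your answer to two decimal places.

d' = 1.15

H = 71/80 = 0.8875
FA = 42/80 = 0.5250
z(H) = z(0.8875) = 1.213
z(FA) = z(0.5250) = 0.063
d' = z(H) − z(FA) = 1.213 − 0.063 = 1.150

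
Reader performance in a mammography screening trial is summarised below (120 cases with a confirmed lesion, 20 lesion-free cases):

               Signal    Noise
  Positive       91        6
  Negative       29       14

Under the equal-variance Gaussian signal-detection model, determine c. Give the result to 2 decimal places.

H = 91/120 = 0.7583
FA = 6/20 = 0.3000
Φ⁻¹(H) = 0.7008
Φ⁻¹(FA) = -0.5244
c = −½·[z(H) + z(FA)] = −0.5 × (0.7008 + (-0.5244)) = -0.0882

c = -0.09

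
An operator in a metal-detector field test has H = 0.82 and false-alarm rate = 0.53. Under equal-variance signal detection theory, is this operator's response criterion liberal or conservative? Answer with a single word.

liberal

z(H) = 0.915, z(FA) = 0.075
c = −½·(z(H) + z(FA)) = -0.495
c < 0 → liberal criterion (biased toward responding “yes”).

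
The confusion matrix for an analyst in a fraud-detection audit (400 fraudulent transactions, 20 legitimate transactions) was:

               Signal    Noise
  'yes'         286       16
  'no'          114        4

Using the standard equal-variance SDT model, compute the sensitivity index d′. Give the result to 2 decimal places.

d′ = -0.27

H = 286/400 = 0.7150
FA = 16/20 = 0.8000
z(H) = 0.5681
z(FA) = 0.8416
d' = z(H) − z(FA) = 0.5681 − 0.8416 = -0.2735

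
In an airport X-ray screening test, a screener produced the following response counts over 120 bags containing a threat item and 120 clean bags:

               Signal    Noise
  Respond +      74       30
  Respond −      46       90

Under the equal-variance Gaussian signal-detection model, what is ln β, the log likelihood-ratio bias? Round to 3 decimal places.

ln β = 0.183

H = 74/120 = 0.6167
FA = 30/120 = 0.2500
z(H) = 0.2968
z(FA) = -0.6745
ln β = −½·[z(H)² − z(FA)²] = −0.5 × (0.0881 − 0.4550) = 0.18345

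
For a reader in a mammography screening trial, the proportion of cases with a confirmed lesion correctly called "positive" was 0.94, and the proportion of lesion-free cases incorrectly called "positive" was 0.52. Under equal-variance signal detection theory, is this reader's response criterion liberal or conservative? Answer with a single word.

liberal

z(H) = 1.555, z(FA) = 0.050
c = −½·(z(H) + z(FA)) = -0.8025
c < 0 → liberal criterion (biased toward responding “yes”).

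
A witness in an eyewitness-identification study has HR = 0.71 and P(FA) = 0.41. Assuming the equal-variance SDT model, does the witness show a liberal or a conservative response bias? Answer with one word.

liberal

z(H) = 0.553, z(FA) = -0.228
c = −½·(z(H) + z(FA)) = -0.1625
c < 0 → liberal criterion (biased toward responding “yes”).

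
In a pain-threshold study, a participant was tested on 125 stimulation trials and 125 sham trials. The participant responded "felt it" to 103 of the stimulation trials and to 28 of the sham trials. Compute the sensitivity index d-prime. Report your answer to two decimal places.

d-prime = 1.69

H = 103/125 = 0.8240
FA = 28/125 = 0.2240
Φ⁻¹(0.8240) = 0.931, Φ⁻¹(0.2240) = -0.759
d' = z(H) − z(FA) = 0.931 − (-0.759) = 1.690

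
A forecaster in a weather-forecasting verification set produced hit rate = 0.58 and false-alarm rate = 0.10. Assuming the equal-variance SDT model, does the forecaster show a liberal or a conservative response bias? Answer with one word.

z(H) = 0.202, z(FA) = -1.282
c = −½·(z(H) + z(FA)) = 0.540
c > 0 → conservative criterion (biased toward responding “no”).

conservative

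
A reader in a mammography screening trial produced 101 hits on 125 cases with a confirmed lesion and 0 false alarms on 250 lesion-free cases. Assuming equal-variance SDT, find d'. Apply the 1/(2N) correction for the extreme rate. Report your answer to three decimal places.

d' = 3.749

The false-alarm rate is 0/250 = 0, so apply the 1/(2N) correction: FA → 1/(2·250) = 0.00200.
z(H) = z(0.80800) = 0.8705
z(FA) = z(0.00200) = -2.8782
d' = 0.8705 − (-2.8782) = 3.7487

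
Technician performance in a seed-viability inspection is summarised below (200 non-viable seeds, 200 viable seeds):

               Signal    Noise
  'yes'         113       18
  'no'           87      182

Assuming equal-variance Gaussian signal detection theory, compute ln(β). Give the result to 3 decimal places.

H = 113/200 = 0.5650
FA = 18/200 = 0.0900
z(0.5650) = 0.1637, z(0.0900) = -1.3408
ln β = −½·[z(H)² − z(FA)²] = −0.5 × (0.0268 − 1.7977) = 0.88545

ln β = 0.885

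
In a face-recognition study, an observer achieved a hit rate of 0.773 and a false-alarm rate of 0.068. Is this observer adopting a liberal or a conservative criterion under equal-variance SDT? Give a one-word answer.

conservative

z(H) = 0.749, z(FA) = -1.491
c = −½·(z(H) + z(FA)) = 0.371
c > 0 → conservative criterion (biased toward responding “no”).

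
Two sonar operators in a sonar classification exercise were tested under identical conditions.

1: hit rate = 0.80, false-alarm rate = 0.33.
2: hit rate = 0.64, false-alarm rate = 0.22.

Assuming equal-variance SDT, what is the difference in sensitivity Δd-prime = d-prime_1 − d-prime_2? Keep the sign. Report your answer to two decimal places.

Δd-prime = 0.15

1: z(0.80) = 0.842, z(0.33) = -0.440, d' = 1.282
2: z(0.64) = 0.358, z(0.22) = -0.772, d' = 1.130
Δd' = d'_1 − d'_2 = 1.282 − 1.130 = 0.152
1 has the higher sensitivity.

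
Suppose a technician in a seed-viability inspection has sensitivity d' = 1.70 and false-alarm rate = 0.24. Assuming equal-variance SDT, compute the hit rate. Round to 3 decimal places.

hit rate = 0.840

z(false-alarm rate) = z(0.24) = -0.7063
z(H) = z(FA) + d' = -0.7063 + 1.70 = 0.9937
hit rate = Φ(0.9937) = 0.8398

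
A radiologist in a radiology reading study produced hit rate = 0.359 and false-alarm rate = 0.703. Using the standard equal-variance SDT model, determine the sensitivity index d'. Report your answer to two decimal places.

Φ⁻¹(0.359) = -0.3611, Φ⁻¹(0.703) = 0.5330
d' = z(H) − z(FA) = -0.3611 − 0.5330 = -0.8941

d' = -0.89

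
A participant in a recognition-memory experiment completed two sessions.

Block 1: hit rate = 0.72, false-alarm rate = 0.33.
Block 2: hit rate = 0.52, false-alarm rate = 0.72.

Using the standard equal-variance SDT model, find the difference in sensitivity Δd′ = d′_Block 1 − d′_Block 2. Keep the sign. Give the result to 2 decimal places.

Δd′ = 1.56

Block 1: z(0.72) = 0.583, z(0.33) = -0.440, d' = 1.023
Block 2: z(0.52) = 0.050, z(0.72) = 0.583, d' = -0.533
Δd' = d'_Block 1 − d'_Block 2 = 1.023 − (-0.533) = 1.556
Block 1 has the higher sensitivity.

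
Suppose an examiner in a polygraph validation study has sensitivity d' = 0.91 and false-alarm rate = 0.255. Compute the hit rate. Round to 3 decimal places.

z(false-alarm rate) = z(0.255) = -0.6588
z(H) = z(FA) + d' = -0.6588 + 0.91 = 0.2512
hit rate = Φ(0.2512) = 0.5992

hit rate = 0.599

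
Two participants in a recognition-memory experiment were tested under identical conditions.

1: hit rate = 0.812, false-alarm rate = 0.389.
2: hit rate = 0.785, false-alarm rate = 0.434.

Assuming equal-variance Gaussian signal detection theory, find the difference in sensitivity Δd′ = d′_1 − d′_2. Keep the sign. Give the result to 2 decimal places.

Δd′ = 0.21

1: z(0.812) = 0.885, z(0.389) = -0.282, d' = 1.167
2: z(0.785) = 0.789, z(0.434) = -0.166, d' = 0.955
Δd' = d'_1 − d'_2 = 1.167 − 0.955 = 0.212
1 has the higher sensitivity.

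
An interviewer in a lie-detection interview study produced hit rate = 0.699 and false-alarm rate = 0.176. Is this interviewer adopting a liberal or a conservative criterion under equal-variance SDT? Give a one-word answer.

conservative

z(H) = 0.522, z(FA) = -0.931
c = −½·(z(H) + z(FA)) = 0.2045
c > 0 → conservative criterion (biased toward responding “no”).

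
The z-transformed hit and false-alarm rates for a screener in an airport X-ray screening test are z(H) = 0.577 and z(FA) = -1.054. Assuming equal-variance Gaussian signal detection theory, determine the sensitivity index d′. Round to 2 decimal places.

d' = z(H) − z(FA) = 0.577 − (-1.054) = 1.631

d′ = 1.63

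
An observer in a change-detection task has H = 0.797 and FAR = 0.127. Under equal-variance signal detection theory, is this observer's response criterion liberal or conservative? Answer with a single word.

z(H) = 0.831, z(FA) = -1.141
c = −½·(z(H) + z(FA)) = 0.155
c > 0 → conservative criterion (biased toward responding “no”).

conservative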